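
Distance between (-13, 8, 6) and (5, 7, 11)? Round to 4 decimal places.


d = sqrt((5--13)^2 + (7-8)^2 + (11-6)^2) = 18.7083

18.7083


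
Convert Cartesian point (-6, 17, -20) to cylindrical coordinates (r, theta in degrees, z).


r = sqrt((-6)^2 + 17^2) = 18.0278
theta = atan2(17, -6) = 109.44 deg
z = -20

r = 18.0278, theta = 109.44 deg, z = -20


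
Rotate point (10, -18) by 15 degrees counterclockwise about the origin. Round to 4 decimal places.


x' = 10*cos(15) - -18*sin(15) = 14.318
y' = 10*sin(15) + -18*cos(15) = -14.7985

(14.318, -14.7985)


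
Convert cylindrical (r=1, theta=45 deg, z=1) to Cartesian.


x = 1 * cos(45) = 0.7071
y = 1 * sin(45) = 0.7071
z = 1

(0.7071, 0.7071, 1)


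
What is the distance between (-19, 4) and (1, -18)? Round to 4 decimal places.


d = sqrt((1--19)^2 + (-18-4)^2) = 29.7321

29.7321


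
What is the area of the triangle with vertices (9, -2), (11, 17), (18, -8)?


Area = |x1(y2-y3) + x2(y3-y1) + x3(y1-y2)| / 2
= |9*(17--8) + 11*(-8--2) + 18*(-2-17)| / 2
= 91.5

91.5


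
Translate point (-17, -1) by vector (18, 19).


Translation: (x+dx, y+dy) = (-17+18, -1+19) = (1, 18)

(1, 18)


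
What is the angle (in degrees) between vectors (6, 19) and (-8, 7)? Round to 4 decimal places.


dot = 6*-8 + 19*7 = 85
|u| = 19.9249, |v| = 10.6301
cos(angle) = 0.4013
angle = 66.3396 degrees

66.3396 degrees


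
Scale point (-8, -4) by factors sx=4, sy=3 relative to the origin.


Scaling: (x*sx, y*sy) = (-8*4, -4*3) = (-32, -12)

(-32, -12)


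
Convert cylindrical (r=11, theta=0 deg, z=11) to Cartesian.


x = 11 * cos(0) = 11
y = 11 * sin(0) = 0
z = 11

(11, 0, 11)


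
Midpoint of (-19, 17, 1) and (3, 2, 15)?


Midpoint = ((-19+3)/2, (17+2)/2, (1+15)/2) = (-8, 9.5, 8)

(-8, 9.5, 8)


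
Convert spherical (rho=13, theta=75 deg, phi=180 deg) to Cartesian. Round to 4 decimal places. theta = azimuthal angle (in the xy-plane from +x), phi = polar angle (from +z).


x = 13 * sin(180) * cos(75) = 0
y = 13 * sin(180) * sin(75) = 0
z = 13 * cos(180) = -13

(0, 0, -13)


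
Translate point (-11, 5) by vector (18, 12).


Translation: (x+dx, y+dy) = (-11+18, 5+12) = (7, 17)

(7, 17)


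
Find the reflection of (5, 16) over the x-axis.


Reflection across x-axis: (x, y) -> (x, -y)
(5, 16) -> (5, -16)

(5, -16)


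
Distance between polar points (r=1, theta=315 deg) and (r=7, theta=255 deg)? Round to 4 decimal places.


d = sqrt(r1^2 + r2^2 - 2*r1*r2*cos(t2-t1))
d = sqrt(1^2 + 7^2 - 2*1*7*cos(255-315)) = 6.5574

6.5574


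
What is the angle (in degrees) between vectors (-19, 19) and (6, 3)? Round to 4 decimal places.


dot = -19*6 + 19*3 = -57
|u| = 26.8701, |v| = 6.7082
cos(angle) = -0.3162
angle = 108.4349 degrees

108.4349 degrees


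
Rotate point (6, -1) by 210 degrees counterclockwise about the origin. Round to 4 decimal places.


x' = 6*cos(210) - -1*sin(210) = -5.6962
y' = 6*sin(210) + -1*cos(210) = -2.134

(-5.6962, -2.134)


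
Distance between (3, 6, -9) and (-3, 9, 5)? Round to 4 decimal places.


d = sqrt((-3-3)^2 + (9-6)^2 + (5--9)^2) = 15.5242

15.5242


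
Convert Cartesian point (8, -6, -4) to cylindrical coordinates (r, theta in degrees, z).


r = sqrt(8^2 + (-6)^2) = 10
theta = atan2(-6, 8) = 323.1301 deg
z = -4

r = 10, theta = 323.1301 deg, z = -4


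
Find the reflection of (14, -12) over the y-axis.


Reflection across y-axis: (x, y) -> (-x, y)
(14, -12) -> (-14, -12)

(-14, -12)


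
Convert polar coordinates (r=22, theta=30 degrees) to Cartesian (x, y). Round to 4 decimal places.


x = 22 * cos(30) = 19.0526
y = 22 * sin(30) = 11

(19.0526, 11)


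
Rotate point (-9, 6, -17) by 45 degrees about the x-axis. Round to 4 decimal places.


x' = -9
y' = 6*cos(45) - -17*sin(45) = 16.2635
z' = 6*sin(45) + -17*cos(45) = -7.7782

(-9, 16.2635, -7.7782)


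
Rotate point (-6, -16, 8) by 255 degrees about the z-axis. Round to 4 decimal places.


x' = -6*cos(255) - -16*sin(255) = -13.9019
y' = -6*sin(255) + -16*cos(255) = 9.9367
z' = 8

(-13.9019, 9.9367, 8)


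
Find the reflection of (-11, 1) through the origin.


Reflection through origin: (x, y) -> (-x, -y)
(-11, 1) -> (11, -1)

(11, -1)


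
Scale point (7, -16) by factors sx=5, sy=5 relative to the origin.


Scaling: (x*sx, y*sy) = (7*5, -16*5) = (35, -80)

(35, -80)


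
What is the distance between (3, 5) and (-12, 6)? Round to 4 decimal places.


d = sqrt((-12-3)^2 + (6-5)^2) = 15.0333

15.0333


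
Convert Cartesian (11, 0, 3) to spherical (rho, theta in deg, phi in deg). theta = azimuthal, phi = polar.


rho = sqrt(11^2 + 0^2 + 3^2) = 11.4018
theta = atan2(0, 11) = 0 deg
phi = acos(3/11.4018) = 74.7449 deg

rho = 11.4018, theta = 0 deg, phi = 74.7449 deg


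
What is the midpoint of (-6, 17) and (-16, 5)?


Midpoint = ((-6+-16)/2, (17+5)/2) = (-11, 11)

(-11, 11)


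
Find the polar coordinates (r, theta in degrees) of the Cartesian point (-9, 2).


r = sqrt((-9)^2 + 2^2) = 9.2195
theta = atan2(2, -9) = 167.4712 degrees

r = 9.2195, theta = 167.4712 degrees


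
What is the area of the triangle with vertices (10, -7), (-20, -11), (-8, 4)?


Area = |x1(y2-y3) + x2(y3-y1) + x3(y1-y2)| / 2
= |10*(-11-4) + -20*(4--7) + -8*(-7--11)| / 2
= 201

201


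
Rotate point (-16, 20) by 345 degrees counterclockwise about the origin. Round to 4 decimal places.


x' = -16*cos(345) - 20*sin(345) = -10.2784
y' = -16*sin(345) + 20*cos(345) = 23.4596

(-10.2784, 23.4596)


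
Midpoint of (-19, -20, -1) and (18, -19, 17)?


Midpoint = ((-19+18)/2, (-20+-19)/2, (-1+17)/2) = (-0.5, -19.5, 8)

(-0.5, -19.5, 8)


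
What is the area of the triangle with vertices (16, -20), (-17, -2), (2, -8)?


Area = |x1(y2-y3) + x2(y3-y1) + x3(y1-y2)| / 2
= |16*(-2--8) + -17*(-8--20) + 2*(-20--2)| / 2
= 72

72


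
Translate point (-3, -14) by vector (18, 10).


Translation: (x+dx, y+dy) = (-3+18, -14+10) = (15, -4)

(15, -4)


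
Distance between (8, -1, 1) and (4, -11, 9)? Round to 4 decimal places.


d = sqrt((4-8)^2 + (-11--1)^2 + (9-1)^2) = 13.4164

13.4164


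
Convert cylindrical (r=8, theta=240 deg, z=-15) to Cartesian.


x = 8 * cos(240) = -4
y = 8 * sin(240) = -6.9282
z = -15

(-4, -6.9282, -15)


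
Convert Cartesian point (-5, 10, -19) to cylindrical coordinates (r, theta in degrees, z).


r = sqrt((-5)^2 + 10^2) = 11.1803
theta = atan2(10, -5) = 116.5651 deg
z = -19

r = 11.1803, theta = 116.5651 deg, z = -19


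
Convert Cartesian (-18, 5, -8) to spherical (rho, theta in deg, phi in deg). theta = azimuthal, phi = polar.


rho = sqrt((-18)^2 + 5^2 + (-8)^2) = 20.3224
theta = atan2(5, -18) = 164.4759 deg
phi = acos(-8/20.3224) = 113.1821 deg

rho = 20.3224, theta = 164.4759 deg, phi = 113.1821 deg


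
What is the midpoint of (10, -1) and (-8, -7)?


Midpoint = ((10+-8)/2, (-1+-7)/2) = (1, -4)

(1, -4)


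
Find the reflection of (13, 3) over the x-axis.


Reflection across x-axis: (x, y) -> (x, -y)
(13, 3) -> (13, -3)

(13, -3)


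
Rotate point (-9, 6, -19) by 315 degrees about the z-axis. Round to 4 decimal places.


x' = -9*cos(315) - 6*sin(315) = -2.1213
y' = -9*sin(315) + 6*cos(315) = 10.6066
z' = -19

(-2.1213, 10.6066, -19)


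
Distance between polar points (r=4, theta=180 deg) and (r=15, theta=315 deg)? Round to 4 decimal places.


d = sqrt(r1^2 + r2^2 - 2*r1*r2*cos(t2-t1))
d = sqrt(4^2 + 15^2 - 2*4*15*cos(315-180)) = 18.0514

18.0514


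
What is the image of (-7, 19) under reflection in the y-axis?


Reflection across y-axis: (x, y) -> (-x, y)
(-7, 19) -> (7, 19)

(7, 19)


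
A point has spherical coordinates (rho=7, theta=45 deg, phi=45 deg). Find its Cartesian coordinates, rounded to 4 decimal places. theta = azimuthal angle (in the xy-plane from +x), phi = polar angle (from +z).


x = 7 * sin(45) * cos(45) = 3.5
y = 7 * sin(45) * sin(45) = 3.5
z = 7 * cos(45) = 4.9497

(3.5, 3.5, 4.9497)


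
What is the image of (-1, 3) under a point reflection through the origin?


Reflection through origin: (x, y) -> (-x, -y)
(-1, 3) -> (1, -3)

(1, -3)


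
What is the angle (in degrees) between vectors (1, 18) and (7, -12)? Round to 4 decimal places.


dot = 1*7 + 18*-12 = -209
|u| = 18.0278, |v| = 13.8924
cos(angle) = -0.8345
angle = 146.5637 degrees

146.5637 degrees


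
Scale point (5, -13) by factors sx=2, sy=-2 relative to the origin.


Scaling: (x*sx, y*sy) = (5*2, -13*-2) = (10, 26)

(10, 26)


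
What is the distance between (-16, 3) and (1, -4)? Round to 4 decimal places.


d = sqrt((1--16)^2 + (-4-3)^2) = 18.3848

18.3848


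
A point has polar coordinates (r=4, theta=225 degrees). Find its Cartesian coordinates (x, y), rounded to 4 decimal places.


x = 4 * cos(225) = -2.8284
y = 4 * sin(225) = -2.8284

(-2.8284, -2.8284)


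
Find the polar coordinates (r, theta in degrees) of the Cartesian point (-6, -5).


r = sqrt((-6)^2 + (-5)^2) = 7.8102
theta = atan2(-5, -6) = 219.8056 degrees

r = 7.8102, theta = 219.8056 degrees


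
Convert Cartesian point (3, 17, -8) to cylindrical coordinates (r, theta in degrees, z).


r = sqrt(3^2 + 17^2) = 17.2627
theta = atan2(17, 3) = 79.992 deg
z = -8

r = 17.2627, theta = 79.992 deg, z = -8


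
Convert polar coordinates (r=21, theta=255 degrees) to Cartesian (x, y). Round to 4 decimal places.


x = 21 * cos(255) = -5.4352
y = 21 * sin(255) = -20.2844

(-5.4352, -20.2844)


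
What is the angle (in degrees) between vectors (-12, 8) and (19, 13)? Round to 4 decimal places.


dot = -12*19 + 8*13 = -124
|u| = 14.4222, |v| = 23.0217
cos(angle) = -0.3735
angle = 111.9296 degrees

111.9296 degrees


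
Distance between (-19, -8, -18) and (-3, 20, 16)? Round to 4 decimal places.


d = sqrt((-3--19)^2 + (20--8)^2 + (16--18)^2) = 46.8615

46.8615


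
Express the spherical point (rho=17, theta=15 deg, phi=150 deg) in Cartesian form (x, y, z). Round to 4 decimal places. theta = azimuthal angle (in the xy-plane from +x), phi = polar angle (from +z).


x = 17 * sin(150) * cos(15) = 8.2104
y = 17 * sin(150) * sin(15) = 2.2
z = 17 * cos(150) = -14.7224

(8.2104, 2.2, -14.7224)


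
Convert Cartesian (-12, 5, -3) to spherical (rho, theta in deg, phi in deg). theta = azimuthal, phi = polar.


rho = sqrt((-12)^2 + 5^2 + (-3)^2) = 13.3417
theta = atan2(5, -12) = 157.3801 deg
phi = acos(-3/13.3417) = 102.9946 deg

rho = 13.3417, theta = 157.3801 deg, phi = 102.9946 deg


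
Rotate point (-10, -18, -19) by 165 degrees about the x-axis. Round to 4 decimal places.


x' = -10
y' = -18*cos(165) - -19*sin(165) = 22.3042
z' = -18*sin(165) + -19*cos(165) = 13.6938

(-10, 22.3042, 13.6938)


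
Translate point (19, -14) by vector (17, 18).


Translation: (x+dx, y+dy) = (19+17, -14+18) = (36, 4)

(36, 4)


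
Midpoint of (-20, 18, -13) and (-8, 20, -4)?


Midpoint = ((-20+-8)/2, (18+20)/2, (-13+-4)/2) = (-14, 19, -8.5)

(-14, 19, -8.5)


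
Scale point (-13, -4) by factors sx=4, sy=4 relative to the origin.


Scaling: (x*sx, y*sy) = (-13*4, -4*4) = (-52, -16)

(-52, -16)


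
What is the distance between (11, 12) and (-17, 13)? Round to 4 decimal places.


d = sqrt((-17-11)^2 + (13-12)^2) = 28.0179

28.0179


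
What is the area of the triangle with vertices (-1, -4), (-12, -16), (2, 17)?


Area = |x1(y2-y3) + x2(y3-y1) + x3(y1-y2)| / 2
= |-1*(-16-17) + -12*(17--4) + 2*(-4--16)| / 2
= 97.5

97.5


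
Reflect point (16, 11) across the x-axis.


Reflection across x-axis: (x, y) -> (x, -y)
(16, 11) -> (16, -11)

(16, -11)


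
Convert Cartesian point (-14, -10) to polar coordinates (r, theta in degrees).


r = sqrt((-14)^2 + (-10)^2) = 17.2047
theta = atan2(-10, -14) = 215.5377 degrees

r = 17.2047, theta = 215.5377 degrees


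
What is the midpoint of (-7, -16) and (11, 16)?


Midpoint = ((-7+11)/2, (-16+16)/2) = (2, 0)

(2, 0)


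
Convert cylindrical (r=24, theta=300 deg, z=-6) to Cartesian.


x = 24 * cos(300) = 12
y = 24 * sin(300) = -20.7846
z = -6

(12, -20.7846, -6)


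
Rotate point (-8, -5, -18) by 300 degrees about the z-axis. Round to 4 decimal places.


x' = -8*cos(300) - -5*sin(300) = -8.3301
y' = -8*sin(300) + -5*cos(300) = 4.4282
z' = -18

(-8.3301, 4.4282, -18)


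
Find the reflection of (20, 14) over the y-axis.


Reflection across y-axis: (x, y) -> (-x, y)
(20, 14) -> (-20, 14)

(-20, 14)


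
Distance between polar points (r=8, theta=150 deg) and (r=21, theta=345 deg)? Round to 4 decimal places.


d = sqrt(r1^2 + r2^2 - 2*r1*r2*cos(t2-t1))
d = sqrt(8^2 + 21^2 - 2*8*21*cos(345-150)) = 28.8019

28.8019


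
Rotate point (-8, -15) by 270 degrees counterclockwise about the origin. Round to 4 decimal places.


x' = -8*cos(270) - -15*sin(270) = -15
y' = -8*sin(270) + -15*cos(270) = 8

(-15, 8)


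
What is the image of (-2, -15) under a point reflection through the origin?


Reflection through origin: (x, y) -> (-x, -y)
(-2, -15) -> (2, 15)

(2, 15)


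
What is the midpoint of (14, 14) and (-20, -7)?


Midpoint = ((14+-20)/2, (14+-7)/2) = (-3, 3.5)

(-3, 3.5)


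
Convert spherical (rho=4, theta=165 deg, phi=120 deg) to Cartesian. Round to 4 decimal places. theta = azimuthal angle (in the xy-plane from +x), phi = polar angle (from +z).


x = 4 * sin(120) * cos(165) = -3.3461
y = 4 * sin(120) * sin(165) = 0.8966
z = 4 * cos(120) = -2

(-3.3461, 0.8966, -2)


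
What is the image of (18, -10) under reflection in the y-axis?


Reflection across y-axis: (x, y) -> (-x, y)
(18, -10) -> (-18, -10)

(-18, -10)


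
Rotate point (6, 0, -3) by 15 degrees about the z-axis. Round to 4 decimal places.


x' = 6*cos(15) - 0*sin(15) = 5.7956
y' = 6*sin(15) + 0*cos(15) = 1.5529
z' = -3

(5.7956, 1.5529, -3)


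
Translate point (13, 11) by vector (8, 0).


Translation: (x+dx, y+dy) = (13+8, 11+0) = (21, 11)

(21, 11)


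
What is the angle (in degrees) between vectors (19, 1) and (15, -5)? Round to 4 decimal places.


dot = 19*15 + 1*-5 = 280
|u| = 19.0263, |v| = 15.8114
cos(angle) = 0.9308
angle = 21.4477 degrees

21.4477 degrees


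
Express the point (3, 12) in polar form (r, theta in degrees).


r = sqrt(3^2 + 12^2) = 12.3693
theta = atan2(12, 3) = 75.9638 degrees

r = 12.3693, theta = 75.9638 degrees


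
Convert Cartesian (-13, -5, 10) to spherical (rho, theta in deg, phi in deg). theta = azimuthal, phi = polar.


rho = sqrt((-13)^2 + (-5)^2 + 10^2) = 17.1464
theta = atan2(-5, -13) = 201.0375 deg
phi = acos(10/17.1464) = 54.3232 deg

rho = 17.1464, theta = 201.0375 deg, phi = 54.3232 deg


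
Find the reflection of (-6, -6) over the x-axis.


Reflection across x-axis: (x, y) -> (x, -y)
(-6, -6) -> (-6, 6)

(-6, 6)


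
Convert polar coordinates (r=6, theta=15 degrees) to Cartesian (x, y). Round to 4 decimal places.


x = 6 * cos(15) = 5.7956
y = 6 * sin(15) = 1.5529

(5.7956, 1.5529)


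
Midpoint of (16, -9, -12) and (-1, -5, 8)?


Midpoint = ((16+-1)/2, (-9+-5)/2, (-12+8)/2) = (7.5, -7, -2)

(7.5, -7, -2)


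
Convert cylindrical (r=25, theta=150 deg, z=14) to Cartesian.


x = 25 * cos(150) = -21.6506
y = 25 * sin(150) = 12.5
z = 14

(-21.6506, 12.5, 14)


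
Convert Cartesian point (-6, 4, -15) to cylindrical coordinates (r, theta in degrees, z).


r = sqrt((-6)^2 + 4^2) = 7.2111
theta = atan2(4, -6) = 146.3099 deg
z = -15

r = 7.2111, theta = 146.3099 deg, z = -15


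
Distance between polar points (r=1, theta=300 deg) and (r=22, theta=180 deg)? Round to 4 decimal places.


d = sqrt(r1^2 + r2^2 - 2*r1*r2*cos(t2-t1))
d = sqrt(1^2 + 22^2 - 2*1*22*cos(180-300)) = 22.5167

22.5167


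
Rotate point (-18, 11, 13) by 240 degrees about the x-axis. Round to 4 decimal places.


x' = -18
y' = 11*cos(240) - 13*sin(240) = 5.7583
z' = 11*sin(240) + 13*cos(240) = -16.0263

(-18, 5.7583, -16.0263)


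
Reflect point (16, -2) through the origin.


Reflection through origin: (x, y) -> (-x, -y)
(16, -2) -> (-16, 2)

(-16, 2)


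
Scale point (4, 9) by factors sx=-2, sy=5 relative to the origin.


Scaling: (x*sx, y*sy) = (4*-2, 9*5) = (-8, 45)

(-8, 45)


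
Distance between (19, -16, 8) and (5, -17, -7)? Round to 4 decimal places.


d = sqrt((5-19)^2 + (-17--16)^2 + (-7-8)^2) = 20.5426

20.5426


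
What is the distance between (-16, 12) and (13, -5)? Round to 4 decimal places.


d = sqrt((13--16)^2 + (-5-12)^2) = 33.6155

33.6155


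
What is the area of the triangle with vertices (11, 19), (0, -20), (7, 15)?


Area = |x1(y2-y3) + x2(y3-y1) + x3(y1-y2)| / 2
= |11*(-20-15) + 0*(15-19) + 7*(19--20)| / 2
= 56

56


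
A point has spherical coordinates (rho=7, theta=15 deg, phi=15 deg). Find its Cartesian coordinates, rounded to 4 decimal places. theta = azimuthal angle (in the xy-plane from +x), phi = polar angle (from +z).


x = 7 * sin(15) * cos(15) = 1.75
y = 7 * sin(15) * sin(15) = 0.4689
z = 7 * cos(15) = 6.7615

(1.75, 0.4689, 6.7615)


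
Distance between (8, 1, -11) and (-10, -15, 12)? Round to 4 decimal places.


d = sqrt((-10-8)^2 + (-15-1)^2 + (12--11)^2) = 33.3017

33.3017


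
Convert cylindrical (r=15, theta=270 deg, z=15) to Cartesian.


x = 15 * cos(270) = 0
y = 15 * sin(270) = -15
z = 15

(0, -15, 15)


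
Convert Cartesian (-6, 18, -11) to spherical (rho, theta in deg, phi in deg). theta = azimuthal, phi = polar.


rho = sqrt((-6)^2 + 18^2 + (-11)^2) = 21.9317
theta = atan2(18, -6) = 108.4349 deg
phi = acos(-11/21.9317) = 120.1031 deg

rho = 21.9317, theta = 108.4349 deg, phi = 120.1031 deg


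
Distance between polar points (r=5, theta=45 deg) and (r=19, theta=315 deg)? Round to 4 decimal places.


d = sqrt(r1^2 + r2^2 - 2*r1*r2*cos(t2-t1))
d = sqrt(5^2 + 19^2 - 2*5*19*cos(315-45)) = 19.6469

19.6469


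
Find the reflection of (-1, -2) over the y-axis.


Reflection across y-axis: (x, y) -> (-x, y)
(-1, -2) -> (1, -2)

(1, -2)


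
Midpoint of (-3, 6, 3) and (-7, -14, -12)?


Midpoint = ((-3+-7)/2, (6+-14)/2, (3+-12)/2) = (-5, -4, -4.5)

(-5, -4, -4.5)


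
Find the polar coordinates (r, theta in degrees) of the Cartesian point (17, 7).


r = sqrt(17^2 + 7^2) = 18.3848
theta = atan2(7, 17) = 22.3801 degrees

r = 18.3848, theta = 22.3801 degrees


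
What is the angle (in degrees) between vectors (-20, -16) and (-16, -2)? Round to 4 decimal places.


dot = -20*-16 + -16*-2 = 352
|u| = 25.6125, |v| = 16.1245
cos(angle) = 0.8523
angle = 31.5348 degrees

31.5348 degrees


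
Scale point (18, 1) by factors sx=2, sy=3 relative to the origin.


Scaling: (x*sx, y*sy) = (18*2, 1*3) = (36, 3)

(36, 3)


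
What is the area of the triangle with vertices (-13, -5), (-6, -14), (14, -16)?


Area = |x1(y2-y3) + x2(y3-y1) + x3(y1-y2)| / 2
= |-13*(-14--16) + -6*(-16--5) + 14*(-5--14)| / 2
= 83

83


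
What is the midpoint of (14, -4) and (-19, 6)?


Midpoint = ((14+-19)/2, (-4+6)/2) = (-2.5, 1)

(-2.5, 1)


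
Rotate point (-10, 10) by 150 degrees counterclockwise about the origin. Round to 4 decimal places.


x' = -10*cos(150) - 10*sin(150) = 3.6603
y' = -10*sin(150) + 10*cos(150) = -13.6603

(3.6603, -13.6603)


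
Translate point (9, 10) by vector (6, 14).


Translation: (x+dx, y+dy) = (9+6, 10+14) = (15, 24)

(15, 24)


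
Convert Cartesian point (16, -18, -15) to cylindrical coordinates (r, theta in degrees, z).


r = sqrt(16^2 + (-18)^2) = 24.0832
theta = atan2(-18, 16) = 311.6335 deg
z = -15

r = 24.0832, theta = 311.6335 deg, z = -15


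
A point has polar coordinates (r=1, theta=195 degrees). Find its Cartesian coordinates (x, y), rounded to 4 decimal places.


x = 1 * cos(195) = -0.9659
y = 1 * sin(195) = -0.2588

(-0.9659, -0.2588)


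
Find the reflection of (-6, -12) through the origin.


Reflection through origin: (x, y) -> (-x, -y)
(-6, -12) -> (6, 12)

(6, 12)


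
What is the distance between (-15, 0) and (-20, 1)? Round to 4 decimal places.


d = sqrt((-20--15)^2 + (1-0)^2) = 5.099

5.099


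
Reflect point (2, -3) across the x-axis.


Reflection across x-axis: (x, y) -> (x, -y)
(2, -3) -> (2, 3)

(2, 3)


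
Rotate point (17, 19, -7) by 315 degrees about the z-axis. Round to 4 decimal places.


x' = 17*cos(315) - 19*sin(315) = 25.4558
y' = 17*sin(315) + 19*cos(315) = 1.4142
z' = -7

(25.4558, 1.4142, -7)


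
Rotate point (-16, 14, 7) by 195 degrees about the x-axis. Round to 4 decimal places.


x' = -16
y' = 14*cos(195) - 7*sin(195) = -11.7112
z' = 14*sin(195) + 7*cos(195) = -10.3849

(-16, -11.7112, -10.3849)


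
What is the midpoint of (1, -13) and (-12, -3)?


Midpoint = ((1+-12)/2, (-13+-3)/2) = (-5.5, -8)

(-5.5, -8)


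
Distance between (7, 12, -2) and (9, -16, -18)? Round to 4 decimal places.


d = sqrt((9-7)^2 + (-16-12)^2 + (-18--2)^2) = 32.311

32.311


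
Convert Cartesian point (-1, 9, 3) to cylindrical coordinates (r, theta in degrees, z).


r = sqrt((-1)^2 + 9^2) = 9.0554
theta = atan2(9, -1) = 96.3402 deg
z = 3

r = 9.0554, theta = 96.3402 deg, z = 3


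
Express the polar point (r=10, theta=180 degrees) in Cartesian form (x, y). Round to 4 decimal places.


x = 10 * cos(180) = -10
y = 10 * sin(180) = 0

(-10, 0)


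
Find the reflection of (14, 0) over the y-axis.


Reflection across y-axis: (x, y) -> (-x, y)
(14, 0) -> (-14, 0)

(-14, 0)


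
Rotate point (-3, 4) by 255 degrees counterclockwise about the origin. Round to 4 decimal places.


x' = -3*cos(255) - 4*sin(255) = 4.6402
y' = -3*sin(255) + 4*cos(255) = 1.8625

(4.6402, 1.8625)


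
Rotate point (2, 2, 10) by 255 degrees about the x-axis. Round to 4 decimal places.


x' = 2
y' = 2*cos(255) - 10*sin(255) = 9.1416
z' = 2*sin(255) + 10*cos(255) = -4.52

(2, 9.1416, -4.52)


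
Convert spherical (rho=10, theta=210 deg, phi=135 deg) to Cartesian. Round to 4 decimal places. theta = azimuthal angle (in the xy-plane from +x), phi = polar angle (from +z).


x = 10 * sin(135) * cos(210) = -6.1237
y = 10 * sin(135) * sin(210) = -3.5355
z = 10 * cos(135) = -7.0711

(-6.1237, -3.5355, -7.0711)


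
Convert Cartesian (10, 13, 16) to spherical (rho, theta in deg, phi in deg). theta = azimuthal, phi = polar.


rho = sqrt(10^2 + 13^2 + 16^2) = 22.9129
theta = atan2(13, 10) = 52.4314 deg
phi = acos(16/22.9129) = 45.7094 deg

rho = 22.9129, theta = 52.4314 deg, phi = 45.7094 deg


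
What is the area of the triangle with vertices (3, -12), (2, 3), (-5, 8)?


Area = |x1(y2-y3) + x2(y3-y1) + x3(y1-y2)| / 2
= |3*(3-8) + 2*(8--12) + -5*(-12-3)| / 2
= 50

50


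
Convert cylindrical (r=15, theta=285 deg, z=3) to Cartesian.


x = 15 * cos(285) = 3.8823
y = 15 * sin(285) = -14.4889
z = 3

(3.8823, -14.4889, 3)


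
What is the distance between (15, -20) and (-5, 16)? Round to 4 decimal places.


d = sqrt((-5-15)^2 + (16--20)^2) = 41.1825

41.1825


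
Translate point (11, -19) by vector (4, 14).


Translation: (x+dx, y+dy) = (11+4, -19+14) = (15, -5)

(15, -5)


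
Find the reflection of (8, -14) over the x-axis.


Reflection across x-axis: (x, y) -> (x, -y)
(8, -14) -> (8, 14)

(8, 14)


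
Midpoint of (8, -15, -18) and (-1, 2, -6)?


Midpoint = ((8+-1)/2, (-15+2)/2, (-18+-6)/2) = (3.5, -6.5, -12)

(3.5, -6.5, -12)


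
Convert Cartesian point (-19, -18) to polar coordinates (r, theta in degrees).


r = sqrt((-19)^2 + (-18)^2) = 26.1725
theta = atan2(-18, -19) = 223.4518 degrees

r = 26.1725, theta = 223.4518 degrees


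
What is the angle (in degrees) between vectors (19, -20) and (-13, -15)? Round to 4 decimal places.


dot = 19*-13 + -20*-15 = 53
|u| = 27.5862, |v| = 19.8494
cos(angle) = 0.0968
angle = 84.4456 degrees

84.4456 degrees


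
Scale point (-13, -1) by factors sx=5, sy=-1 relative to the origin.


Scaling: (x*sx, y*sy) = (-13*5, -1*-1) = (-65, 1)

(-65, 1)


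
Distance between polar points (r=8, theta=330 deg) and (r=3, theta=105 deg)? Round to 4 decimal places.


d = sqrt(r1^2 + r2^2 - 2*r1*r2*cos(t2-t1))
d = sqrt(8^2 + 3^2 - 2*8*3*cos(105-330)) = 10.3412

10.3412


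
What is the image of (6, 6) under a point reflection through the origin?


Reflection through origin: (x, y) -> (-x, -y)
(6, 6) -> (-6, -6)

(-6, -6)


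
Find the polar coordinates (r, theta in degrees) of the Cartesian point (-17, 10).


r = sqrt((-17)^2 + 10^2) = 19.7231
theta = atan2(10, -17) = 149.5345 degrees

r = 19.7231, theta = 149.5345 degrees


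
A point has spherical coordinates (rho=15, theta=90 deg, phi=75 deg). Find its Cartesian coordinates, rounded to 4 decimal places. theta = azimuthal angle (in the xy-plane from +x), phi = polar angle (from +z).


x = 15 * sin(75) * cos(90) = 0
y = 15 * sin(75) * sin(90) = 14.4889
z = 15 * cos(75) = 3.8823

(0, 14.4889, 3.8823)


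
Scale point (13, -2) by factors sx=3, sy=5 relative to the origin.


Scaling: (x*sx, y*sy) = (13*3, -2*5) = (39, -10)

(39, -10)


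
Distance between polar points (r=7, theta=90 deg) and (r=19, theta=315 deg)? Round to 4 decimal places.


d = sqrt(r1^2 + r2^2 - 2*r1*r2*cos(t2-t1))
d = sqrt(7^2 + 19^2 - 2*7*19*cos(315-90)) = 24.4559

24.4559


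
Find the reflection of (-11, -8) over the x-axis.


Reflection across x-axis: (x, y) -> (x, -y)
(-11, -8) -> (-11, 8)

(-11, 8)


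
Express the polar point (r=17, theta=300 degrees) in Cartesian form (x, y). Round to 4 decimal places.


x = 17 * cos(300) = 8.5
y = 17 * sin(300) = -14.7224

(8.5, -14.7224)


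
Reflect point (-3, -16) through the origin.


Reflection through origin: (x, y) -> (-x, -y)
(-3, -16) -> (3, 16)

(3, 16)


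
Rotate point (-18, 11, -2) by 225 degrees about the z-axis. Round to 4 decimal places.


x' = -18*cos(225) - 11*sin(225) = 20.5061
y' = -18*sin(225) + 11*cos(225) = 4.9497
z' = -2

(20.5061, 4.9497, -2)


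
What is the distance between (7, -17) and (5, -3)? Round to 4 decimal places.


d = sqrt((5-7)^2 + (-3--17)^2) = 14.1421

14.1421


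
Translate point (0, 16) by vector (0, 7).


Translation: (x+dx, y+dy) = (0+0, 16+7) = (0, 23)

(0, 23)


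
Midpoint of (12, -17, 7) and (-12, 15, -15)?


Midpoint = ((12+-12)/2, (-17+15)/2, (7+-15)/2) = (0, -1, -4)

(0, -1, -4)


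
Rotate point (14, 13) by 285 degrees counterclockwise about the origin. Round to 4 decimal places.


x' = 14*cos(285) - 13*sin(285) = 16.1805
y' = 14*sin(285) + 13*cos(285) = -10.1583

(16.1805, -10.1583)


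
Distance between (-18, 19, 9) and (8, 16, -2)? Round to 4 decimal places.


d = sqrt((8--18)^2 + (16-19)^2 + (-2-9)^2) = 28.3901

28.3901


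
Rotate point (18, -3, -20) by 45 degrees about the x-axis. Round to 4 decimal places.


x' = 18
y' = -3*cos(45) - -20*sin(45) = 12.0208
z' = -3*sin(45) + -20*cos(45) = -16.2635

(18, 12.0208, -16.2635)


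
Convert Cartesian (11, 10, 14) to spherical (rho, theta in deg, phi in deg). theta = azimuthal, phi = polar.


rho = sqrt(11^2 + 10^2 + 14^2) = 20.4206
theta = atan2(10, 11) = 42.2737 deg
phi = acos(14/20.4206) = 46.7185 deg

rho = 20.4206, theta = 42.2737 deg, phi = 46.7185 deg


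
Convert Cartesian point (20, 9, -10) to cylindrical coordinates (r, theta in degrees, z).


r = sqrt(20^2 + 9^2) = 21.9317
theta = atan2(9, 20) = 24.2277 deg
z = -10

r = 21.9317, theta = 24.2277 deg, z = -10


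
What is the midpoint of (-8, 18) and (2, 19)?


Midpoint = ((-8+2)/2, (18+19)/2) = (-3, 18.5)

(-3, 18.5)


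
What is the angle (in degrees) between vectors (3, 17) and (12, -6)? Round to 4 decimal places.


dot = 3*12 + 17*-6 = -66
|u| = 17.2627, |v| = 13.4164
cos(angle) = -0.285
angle = 106.5571 degrees

106.5571 degrees


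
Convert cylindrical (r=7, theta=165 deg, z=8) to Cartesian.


x = 7 * cos(165) = -6.7615
y = 7 * sin(165) = 1.8117
z = 8

(-6.7615, 1.8117, 8)


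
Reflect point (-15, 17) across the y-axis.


Reflection across y-axis: (x, y) -> (-x, y)
(-15, 17) -> (15, 17)

(15, 17)


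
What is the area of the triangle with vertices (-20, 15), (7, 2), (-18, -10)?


Area = |x1(y2-y3) + x2(y3-y1) + x3(y1-y2)| / 2
= |-20*(2--10) + 7*(-10-15) + -18*(15-2)| / 2
= 324.5

324.5


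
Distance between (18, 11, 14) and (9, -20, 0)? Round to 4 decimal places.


d = sqrt((9-18)^2 + (-20-11)^2 + (0-14)^2) = 35.1852

35.1852


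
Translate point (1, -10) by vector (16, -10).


Translation: (x+dx, y+dy) = (1+16, -10+-10) = (17, -20)

(17, -20)


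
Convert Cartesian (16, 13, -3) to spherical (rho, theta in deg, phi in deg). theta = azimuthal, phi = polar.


rho = sqrt(16^2 + 13^2 + (-3)^2) = 20.8327
theta = atan2(13, 16) = 39.0939 deg
phi = acos(-3/20.8327) = 98.2796 deg

rho = 20.8327, theta = 39.0939 deg, phi = 98.2796 deg


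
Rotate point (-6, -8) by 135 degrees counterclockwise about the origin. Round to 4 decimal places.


x' = -6*cos(135) - -8*sin(135) = 9.8995
y' = -6*sin(135) + -8*cos(135) = 1.4142

(9.8995, 1.4142)


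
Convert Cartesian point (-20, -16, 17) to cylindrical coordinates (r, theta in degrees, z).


r = sqrt((-20)^2 + (-16)^2) = 25.6125
theta = atan2(-16, -20) = 218.6598 deg
z = 17

r = 25.6125, theta = 218.6598 deg, z = 17


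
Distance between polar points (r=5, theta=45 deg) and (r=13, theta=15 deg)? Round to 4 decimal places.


d = sqrt(r1^2 + r2^2 - 2*r1*r2*cos(t2-t1))
d = sqrt(5^2 + 13^2 - 2*5*13*cos(15-45)) = 9.0231

9.0231


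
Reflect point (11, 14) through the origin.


Reflection through origin: (x, y) -> (-x, -y)
(11, 14) -> (-11, -14)

(-11, -14)


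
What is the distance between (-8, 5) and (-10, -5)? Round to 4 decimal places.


d = sqrt((-10--8)^2 + (-5-5)^2) = 10.198

10.198


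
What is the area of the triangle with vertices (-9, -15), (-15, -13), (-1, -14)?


Area = |x1(y2-y3) + x2(y3-y1) + x3(y1-y2)| / 2
= |-9*(-13--14) + -15*(-14--15) + -1*(-15--13)| / 2
= 11

11


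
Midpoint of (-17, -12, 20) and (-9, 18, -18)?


Midpoint = ((-17+-9)/2, (-12+18)/2, (20+-18)/2) = (-13, 3, 1)

(-13, 3, 1)


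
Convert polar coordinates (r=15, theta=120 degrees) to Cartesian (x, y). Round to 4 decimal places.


x = 15 * cos(120) = -7.5
y = 15 * sin(120) = 12.9904

(-7.5, 12.9904)


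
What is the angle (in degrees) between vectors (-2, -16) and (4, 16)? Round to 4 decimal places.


dot = -2*4 + -16*16 = -264
|u| = 16.1245, |v| = 16.4924
cos(angle) = -0.9927
angle = 173.0888 degrees

173.0888 degrees


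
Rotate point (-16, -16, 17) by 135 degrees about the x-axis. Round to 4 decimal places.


x' = -16
y' = -16*cos(135) - 17*sin(135) = -0.7071
z' = -16*sin(135) + 17*cos(135) = -23.3345

(-16, -0.7071, -23.3345)


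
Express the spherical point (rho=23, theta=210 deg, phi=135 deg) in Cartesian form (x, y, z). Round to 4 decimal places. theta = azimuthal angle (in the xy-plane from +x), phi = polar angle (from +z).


x = 23 * sin(135) * cos(210) = -14.0846
y = 23 * sin(135) * sin(210) = -8.1317
z = 23 * cos(135) = -16.2635

(-14.0846, -8.1317, -16.2635)


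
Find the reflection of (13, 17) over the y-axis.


Reflection across y-axis: (x, y) -> (-x, y)
(13, 17) -> (-13, 17)

(-13, 17)


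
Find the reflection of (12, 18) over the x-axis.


Reflection across x-axis: (x, y) -> (x, -y)
(12, 18) -> (12, -18)

(12, -18)


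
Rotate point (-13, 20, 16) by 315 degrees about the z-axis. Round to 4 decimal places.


x' = -13*cos(315) - 20*sin(315) = 4.9497
y' = -13*sin(315) + 20*cos(315) = 23.3345
z' = 16

(4.9497, 23.3345, 16)


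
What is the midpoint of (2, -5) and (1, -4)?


Midpoint = ((2+1)/2, (-5+-4)/2) = (1.5, -4.5)

(1.5, -4.5)


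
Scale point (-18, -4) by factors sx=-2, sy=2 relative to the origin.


Scaling: (x*sx, y*sy) = (-18*-2, -4*2) = (36, -8)

(36, -8)


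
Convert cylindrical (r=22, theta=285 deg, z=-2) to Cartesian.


x = 22 * cos(285) = 5.694
y = 22 * sin(285) = -21.2504
z = -2

(5.694, -21.2504, -2)


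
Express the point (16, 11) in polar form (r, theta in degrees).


r = sqrt(16^2 + 11^2) = 19.4165
theta = atan2(11, 16) = 34.5085 degrees

r = 19.4165, theta = 34.5085 degrees


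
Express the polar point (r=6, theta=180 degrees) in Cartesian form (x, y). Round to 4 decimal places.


x = 6 * cos(180) = -6
y = 6 * sin(180) = 0

(-6, 0)


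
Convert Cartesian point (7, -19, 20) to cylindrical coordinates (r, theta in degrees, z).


r = sqrt(7^2 + (-19)^2) = 20.2485
theta = atan2(-19, 7) = 290.2249 deg
z = 20

r = 20.2485, theta = 290.2249 deg, z = 20


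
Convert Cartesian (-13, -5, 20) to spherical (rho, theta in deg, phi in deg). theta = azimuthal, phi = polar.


rho = sqrt((-13)^2 + (-5)^2 + 20^2) = 24.3721
theta = atan2(-5, -13) = 201.0375 deg
phi = acos(20/24.3721) = 34.8541 deg

rho = 24.3721, theta = 201.0375 deg, phi = 34.8541 deg


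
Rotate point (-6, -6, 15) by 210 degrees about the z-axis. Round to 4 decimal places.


x' = -6*cos(210) - -6*sin(210) = 2.1962
y' = -6*sin(210) + -6*cos(210) = 8.1962
z' = 15

(2.1962, 8.1962, 15)


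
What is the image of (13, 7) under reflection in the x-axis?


Reflection across x-axis: (x, y) -> (x, -y)
(13, 7) -> (13, -7)

(13, -7)


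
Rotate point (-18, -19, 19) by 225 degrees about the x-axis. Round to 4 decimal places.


x' = -18
y' = -19*cos(225) - 19*sin(225) = 26.8701
z' = -19*sin(225) + 19*cos(225) = 0

(-18, 26.8701, 0)


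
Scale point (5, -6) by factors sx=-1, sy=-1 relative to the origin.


Scaling: (x*sx, y*sy) = (5*-1, -6*-1) = (-5, 6)

(-5, 6)


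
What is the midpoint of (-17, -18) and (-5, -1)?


Midpoint = ((-17+-5)/2, (-18+-1)/2) = (-11, -9.5)

(-11, -9.5)


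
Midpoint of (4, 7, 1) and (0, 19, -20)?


Midpoint = ((4+0)/2, (7+19)/2, (1+-20)/2) = (2, 13, -9.5)

(2, 13, -9.5)


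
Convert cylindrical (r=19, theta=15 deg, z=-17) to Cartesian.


x = 19 * cos(15) = 18.3526
y = 19 * sin(15) = 4.9176
z = -17

(18.3526, 4.9176, -17)


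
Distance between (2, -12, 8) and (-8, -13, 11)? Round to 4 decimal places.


d = sqrt((-8-2)^2 + (-13--12)^2 + (11-8)^2) = 10.4881

10.4881


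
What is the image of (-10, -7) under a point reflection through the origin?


Reflection through origin: (x, y) -> (-x, -y)
(-10, -7) -> (10, 7)

(10, 7)


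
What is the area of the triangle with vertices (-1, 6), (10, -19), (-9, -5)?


Area = |x1(y2-y3) + x2(y3-y1) + x3(y1-y2)| / 2
= |-1*(-19--5) + 10*(-5-6) + -9*(6--19)| / 2
= 160.5

160.5


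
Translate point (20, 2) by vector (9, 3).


Translation: (x+dx, y+dy) = (20+9, 2+3) = (29, 5)

(29, 5)


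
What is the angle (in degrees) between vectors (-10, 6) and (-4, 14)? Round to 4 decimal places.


dot = -10*-4 + 6*14 = 124
|u| = 11.6619, |v| = 14.5602
cos(angle) = 0.7303
angle = 43.0908 degrees

43.0908 degrees


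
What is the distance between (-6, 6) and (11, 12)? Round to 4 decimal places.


d = sqrt((11--6)^2 + (12-6)^2) = 18.0278

18.0278


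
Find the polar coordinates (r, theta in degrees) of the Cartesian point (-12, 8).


r = sqrt((-12)^2 + 8^2) = 14.4222
theta = atan2(8, -12) = 146.3099 degrees

r = 14.4222, theta = 146.3099 degrees


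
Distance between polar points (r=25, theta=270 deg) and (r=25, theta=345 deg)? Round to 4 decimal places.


d = sqrt(r1^2 + r2^2 - 2*r1*r2*cos(t2-t1))
d = sqrt(25^2 + 25^2 - 2*25*25*cos(345-270)) = 30.4381

30.4381


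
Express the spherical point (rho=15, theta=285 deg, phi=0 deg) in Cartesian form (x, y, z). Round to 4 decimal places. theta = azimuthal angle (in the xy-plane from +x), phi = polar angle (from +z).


x = 15 * sin(0) * cos(285) = 0
y = 15 * sin(0) * sin(285) = 0
z = 15 * cos(0) = 15

(0, 0, 15)


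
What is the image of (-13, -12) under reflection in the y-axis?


Reflection across y-axis: (x, y) -> (-x, y)
(-13, -12) -> (13, -12)

(13, -12)


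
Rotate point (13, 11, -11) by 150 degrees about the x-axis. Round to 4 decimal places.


x' = 13
y' = 11*cos(150) - -11*sin(150) = -4.0263
z' = 11*sin(150) + -11*cos(150) = 15.0263

(13, -4.0263, 15.0263)


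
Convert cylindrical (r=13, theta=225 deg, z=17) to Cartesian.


x = 13 * cos(225) = -9.1924
y = 13 * sin(225) = -9.1924
z = 17

(-9.1924, -9.1924, 17)


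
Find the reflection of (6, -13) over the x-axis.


Reflection across x-axis: (x, y) -> (x, -y)
(6, -13) -> (6, 13)

(6, 13)


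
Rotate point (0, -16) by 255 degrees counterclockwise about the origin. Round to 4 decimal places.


x' = 0*cos(255) - -16*sin(255) = -15.4548
y' = 0*sin(255) + -16*cos(255) = 4.1411

(-15.4548, 4.1411)


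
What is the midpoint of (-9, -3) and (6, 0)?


Midpoint = ((-9+6)/2, (-3+0)/2) = (-1.5, -1.5)

(-1.5, -1.5)


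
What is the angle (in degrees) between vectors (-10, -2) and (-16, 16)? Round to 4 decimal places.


dot = -10*-16 + -2*16 = 128
|u| = 10.198, |v| = 22.6274
cos(angle) = 0.5547
angle = 56.3099 degrees

56.3099 degrees


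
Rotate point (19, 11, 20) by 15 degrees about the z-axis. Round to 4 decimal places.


x' = 19*cos(15) - 11*sin(15) = 15.5056
y' = 19*sin(15) + 11*cos(15) = 15.5427
z' = 20

(15.5056, 15.5427, 20)


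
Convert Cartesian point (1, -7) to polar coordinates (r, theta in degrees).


r = sqrt(1^2 + (-7)^2) = 7.0711
theta = atan2(-7, 1) = 278.1301 degrees

r = 7.0711, theta = 278.1301 degrees


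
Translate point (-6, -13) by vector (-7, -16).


Translation: (x+dx, y+dy) = (-6+-7, -13+-16) = (-13, -29)

(-13, -29)


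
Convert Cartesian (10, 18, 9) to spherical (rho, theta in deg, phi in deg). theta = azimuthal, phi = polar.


rho = sqrt(10^2 + 18^2 + 9^2) = 22.4722
theta = atan2(18, 10) = 60.9454 deg
phi = acos(9/22.4722) = 66.3909 deg

rho = 22.4722, theta = 60.9454 deg, phi = 66.3909 deg


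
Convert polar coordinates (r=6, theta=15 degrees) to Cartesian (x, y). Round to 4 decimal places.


x = 6 * cos(15) = 5.7956
y = 6 * sin(15) = 1.5529

(5.7956, 1.5529)


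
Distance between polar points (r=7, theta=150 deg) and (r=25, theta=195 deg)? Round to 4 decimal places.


d = sqrt(r1^2 + r2^2 - 2*r1*r2*cos(t2-t1))
d = sqrt(7^2 + 25^2 - 2*7*25*cos(195-150)) = 20.6522

20.6522


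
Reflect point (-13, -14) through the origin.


Reflection through origin: (x, y) -> (-x, -y)
(-13, -14) -> (13, 14)

(13, 14)


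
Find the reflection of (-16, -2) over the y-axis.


Reflection across y-axis: (x, y) -> (-x, y)
(-16, -2) -> (16, -2)

(16, -2)


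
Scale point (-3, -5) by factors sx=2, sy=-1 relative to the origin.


Scaling: (x*sx, y*sy) = (-3*2, -5*-1) = (-6, 5)

(-6, 5)


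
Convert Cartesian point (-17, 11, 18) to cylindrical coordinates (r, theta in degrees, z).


r = sqrt((-17)^2 + 11^2) = 20.2485
theta = atan2(11, -17) = 147.0948 deg
z = 18

r = 20.2485, theta = 147.0948 deg, z = 18


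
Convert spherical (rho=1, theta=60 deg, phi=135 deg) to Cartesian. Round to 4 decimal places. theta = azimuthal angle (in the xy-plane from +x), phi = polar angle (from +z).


x = 1 * sin(135) * cos(60) = 0.3536
y = 1 * sin(135) * sin(60) = 0.6124
z = 1 * cos(135) = -0.7071

(0.3536, 0.6124, -0.7071)


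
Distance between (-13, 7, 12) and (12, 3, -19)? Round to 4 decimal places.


d = sqrt((12--13)^2 + (3-7)^2 + (-19-12)^2) = 40.025

40.025


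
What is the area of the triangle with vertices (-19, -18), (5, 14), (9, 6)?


Area = |x1(y2-y3) + x2(y3-y1) + x3(y1-y2)| / 2
= |-19*(14-6) + 5*(6--18) + 9*(-18-14)| / 2
= 160

160


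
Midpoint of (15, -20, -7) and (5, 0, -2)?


Midpoint = ((15+5)/2, (-20+0)/2, (-7+-2)/2) = (10, -10, -4.5)

(10, -10, -4.5)
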